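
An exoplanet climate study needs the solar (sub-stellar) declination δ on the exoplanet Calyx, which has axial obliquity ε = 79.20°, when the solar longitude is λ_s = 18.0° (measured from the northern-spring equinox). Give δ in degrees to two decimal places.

sin δ = sin ε · sin λ_s = sin 79.20° × sin 18.0° = 0.303543.
δ = arcsin(0.303543) = +17.67°.

δ = +17.67°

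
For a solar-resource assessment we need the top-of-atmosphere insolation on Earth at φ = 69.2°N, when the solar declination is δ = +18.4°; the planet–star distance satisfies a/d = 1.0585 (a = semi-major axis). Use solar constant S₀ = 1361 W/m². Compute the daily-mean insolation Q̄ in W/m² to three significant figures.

Q̄ ≈ 457 W/m²

cos H₀ = −tan(+69.2°) tan(+18.400°) = -0.8757, H₀ = 2.6377 rad.
Bracket: H₀ sin φ sin δ + cos φ cos δ sin H₀ = 2.6377×0.93483×0.31565 + 0.35511×0.94888×0.48281 = 0.778330 + 0.162686 = 0.941016.
Inverse-square distance factor (a/d)² = 1.0585² = 1.120422.
Q̄ = (S₀/π) × 1.120422 × [bracket] = (1361/π) × 1.120422 × 0.941016 = 456.8 W/m².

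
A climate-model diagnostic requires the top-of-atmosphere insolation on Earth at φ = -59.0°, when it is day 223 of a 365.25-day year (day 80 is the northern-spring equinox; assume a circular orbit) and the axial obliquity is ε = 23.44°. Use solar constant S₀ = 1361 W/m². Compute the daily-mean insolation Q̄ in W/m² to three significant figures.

Q̄ ≈ 90.2 W/m²

Solar longitude: λ_s = 360° × (223 − 80)/365.25 = 140.945°.
sin δ = sin 23.44° × sin 140.945° = 0.25064, so δ = +14.515°.
cos H₀ = −tan(-59.0°) tan(+14.515°) = 0.4309, H₀ = 1.1253 rad.
Bracket: H₀ sin φ sin δ + cos φ cos δ sin H₀ = 1.1253×-0.85717×0.25064 + 0.51504×0.96808×0.90241 = -0.241761 + 0.449942 = 0.208181.
Q̄ = (S₀/π) × [bracket] = (1361/π) × 0.208181 = 90.19 W/m².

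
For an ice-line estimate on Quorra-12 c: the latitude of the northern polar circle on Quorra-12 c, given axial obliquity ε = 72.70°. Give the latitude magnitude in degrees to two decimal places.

The polar circle is the lowest latitude that experiences at least one full rotation of continuous daylight at the northern-summer solstice; it lies at |φ| = 90° − ε = 90° − 72.70° = 17.30°.

17.30°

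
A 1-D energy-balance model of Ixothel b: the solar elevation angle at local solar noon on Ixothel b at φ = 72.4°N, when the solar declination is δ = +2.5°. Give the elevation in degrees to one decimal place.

At local noon the hour angle is zero, so the zenith angle equals |φ − δ| = |+72.4° − (+2.500°)| = 69.900°.
Elevation = 90° − 69.900° = 20.1°.

20.1°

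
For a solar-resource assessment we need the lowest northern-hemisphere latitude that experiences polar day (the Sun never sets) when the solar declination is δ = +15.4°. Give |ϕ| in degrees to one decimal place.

Polar day requires cos h₀ = −tan ϕ tan δ ≤ −1, i.e. tan ϕ tan δ ≥ 1.
The boundary is |tan ϕ| · |tan δ| = 1, so |ϕ| = 90° − |δ| = 90° − 15.4° = 74.6° in the northern hemisphere.

|ϕ| = 74.6°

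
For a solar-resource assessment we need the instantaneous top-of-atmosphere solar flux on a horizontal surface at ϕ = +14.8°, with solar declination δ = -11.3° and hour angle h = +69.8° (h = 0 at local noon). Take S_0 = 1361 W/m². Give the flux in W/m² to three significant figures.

377 W/m²

cos θ_z = sin ϕ sin δ + cos ϕ cos δ cos h = -0.050054 + 0.327371 = 0.277317.
Flux = S_0 · cos θ_z = 1361 × 0.277317 = 377.4 W/m².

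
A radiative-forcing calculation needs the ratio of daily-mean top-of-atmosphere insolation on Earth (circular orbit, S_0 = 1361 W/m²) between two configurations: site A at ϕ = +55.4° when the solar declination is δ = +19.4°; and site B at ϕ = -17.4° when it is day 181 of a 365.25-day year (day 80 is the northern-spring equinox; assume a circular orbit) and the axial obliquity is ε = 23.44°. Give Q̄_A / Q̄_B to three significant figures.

— Configuration A (ϕ=+55.4°):
cos h₀ = −tan(+55.4°) tan(+19.400°) = -0.5105, h₀ = 2.1065 rad.
Bracket: h₀ sin ϕ sin δ + cos ϕ cos δ sin h₀ = 2.1065×0.82314×0.33216 + 0.56784×0.94322×0.85989 = 0.575947 + 0.460555 = 1.036502.
Q̄ = (S_0/π) × [bracket] = (1361/π) × 1.036502 = 449.03 W/m².
— Configuration B (ϕ=-17.4°):
Solar longitude: L_s = 360° × (181 − 80)/365.25 = 99.548°.
sin δ = sin 23.44° × sin 99.548° = 0.39228, so δ = +23.096°.
cos h₀ = −tan(-17.4°) tan(+23.096°) = 0.1336, h₀ = 1.4368 rad.
Bracket: h₀ sin ϕ sin δ + cos ϕ cos δ sin h₀ = 1.4368×-0.29904×0.39228 + 0.95424×0.91985×0.99103 = -0.168547 + 0.869884 = 0.701337.
Q̄ = (S_0/π) × [bracket] = (1361/π) × 0.701337 = 303.83 W/m².
Ratio Q̄_A / Q̄_B = 449.03 / 303.83 = 1.478.

Q̄_A / Q̄_B ≈ 1.48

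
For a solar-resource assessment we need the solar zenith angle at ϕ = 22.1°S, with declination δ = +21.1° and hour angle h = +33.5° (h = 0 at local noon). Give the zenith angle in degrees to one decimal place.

θ_z = 54.2°

cos θ_z = sin ϕ sin δ + cos ϕ cos δ cos h = -0.135440 + 0.720818 = 0.585378.
θ_z = arccos(0.585378) = 54.2°.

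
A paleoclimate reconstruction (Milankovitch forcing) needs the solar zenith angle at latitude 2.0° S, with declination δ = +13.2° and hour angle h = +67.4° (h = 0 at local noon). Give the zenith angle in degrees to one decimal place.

cos θ_z = sin φ sin δ + cos φ cos δ cos h = -0.007969 + 0.373914 = 0.365945.
θ_z = arccos(0.365945) = 68.5°.

θ_z = 68.5°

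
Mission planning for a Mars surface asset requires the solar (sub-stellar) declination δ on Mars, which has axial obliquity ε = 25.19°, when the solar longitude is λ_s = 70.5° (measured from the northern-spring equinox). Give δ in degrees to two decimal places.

δ = +23.65°

sin δ = sin ε · sin λ_s = sin 25.19° × sin 70.5° = 0.401208.
δ = arcsin(0.401208) = +23.65°.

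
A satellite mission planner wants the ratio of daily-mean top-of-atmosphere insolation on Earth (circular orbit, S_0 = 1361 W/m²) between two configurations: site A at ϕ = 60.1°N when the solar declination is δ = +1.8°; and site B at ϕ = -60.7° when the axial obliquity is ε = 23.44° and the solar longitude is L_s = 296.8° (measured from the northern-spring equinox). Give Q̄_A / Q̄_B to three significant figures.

— Configuration A (ϕ=+60.1°):
cos h₀ = −tan(+60.1°) tan(+1.800°) = -0.0547, h₀ = 1.6255 rad.
Bracket: h₀ sin ϕ sin δ + cos ϕ cos δ sin h₀ = 1.6255×0.86690×0.03141 + 0.49849×0.99951×0.99851 = 0.044261 + 0.497503 = 0.541764.
Q̄ = (S_0/π) × [bracket] = (1361/π) × 0.541764 = 234.70 W/m².
— Configuration B (ϕ=-60.7°):
Solar declination: sin δ = sin ε · sin L_s = sin 23.44° × sin 296.8° = -0.35506, so δ = -20.797°.
cos h₀ = −tan(-60.7°) tan(-20.797°) = -0.6768, h₀ = 2.3142 rad.
Bracket: h₀ sin ϕ sin δ + cos ϕ cos δ sin h₀ = 2.3142×-0.87207×-0.35506 + 0.48938×0.93484×0.73616 = 0.716562 + 0.336787 = 1.053349.
Q̄ = (S_0/π) × [bracket] = (1361/π) × 1.053349 = 456.33 W/m².
Ratio Q̄_A / Q̄_B = 234.70 / 456.33 = 0.5143.

Q̄_A / Q̄_B ≈ 0.514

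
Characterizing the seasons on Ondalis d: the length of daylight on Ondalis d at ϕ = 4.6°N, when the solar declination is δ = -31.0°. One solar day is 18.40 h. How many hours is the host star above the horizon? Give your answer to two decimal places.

8.92 h

cos h₀ = −tan ϕ · tan δ = −tan(+4.6°) × tan(-31.000°) = 0.0483, so h₀ = 1.5224 rad = 87.23°.
Daylight = 2h₀/(2π) × 18.40 h = (1.5224/π) × 18.40 = 8.92 h.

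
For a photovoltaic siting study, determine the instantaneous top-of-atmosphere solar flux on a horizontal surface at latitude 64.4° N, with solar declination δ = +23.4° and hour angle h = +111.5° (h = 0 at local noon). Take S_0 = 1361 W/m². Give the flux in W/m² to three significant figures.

290 W/m²

cos θ_z = sin ϕ sin δ + cos ϕ cos δ cos h = 0.358161 + -0.145336 = 0.212825.
Flux = S_0 · cos θ_z = 1361 × 0.212825 = 289.7 W/m².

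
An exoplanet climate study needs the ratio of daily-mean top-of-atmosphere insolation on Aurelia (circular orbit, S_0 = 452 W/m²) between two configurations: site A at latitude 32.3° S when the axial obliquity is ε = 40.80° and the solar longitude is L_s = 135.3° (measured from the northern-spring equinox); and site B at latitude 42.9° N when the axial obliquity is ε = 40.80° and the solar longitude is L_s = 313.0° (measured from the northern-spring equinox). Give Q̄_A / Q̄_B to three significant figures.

Q̄_A / Q̄_B ≈ 1.87

— Configuration A (ϕ=-32.3°):
Solar declination: sin δ = sin ε · sin L_s = sin 40.80° × sin 135.3° = 0.45961, so δ = +27.362°.
cos h₀ = −tan(-32.3°) tan(+27.362°) = 0.3272, h₀ = 1.2375 rad.
Bracket: h₀ sin ϕ sin δ + cos ϕ cos δ sin h₀ = 1.2375×-0.53435×0.45961 + 0.84526×0.88812×0.94497 = -0.303921 + 0.709382 = 0.405461.
Q̄ = (S_0/π) × [bracket] = (452/π) × 0.405461 = 58.336 W/m².
— Configuration B (ϕ=+42.9°):
Solar declination: sin δ = sin ε · sin L_s = sin 40.80° × sin 313.0° = -0.47788, so δ = -28.547°.
cos h₀ = −tan(+42.9°) tan(-28.547°) = 0.5055, h₀ = 1.0408 rad.
Bracket: h₀ sin ϕ sin δ + cos ϕ cos δ sin h₀ = 1.0408×0.68072×-0.47788 + 0.73254×0.87842×0.86281 = -0.338575 + 0.555199 = 0.216624.
Q̄ = (S_0/π) × [bracket] = (452/π) × 0.216624 = 31.167 W/m².
Ratio Q̄_A / Q̄_B = 58.336 / 31.167 = 1.872.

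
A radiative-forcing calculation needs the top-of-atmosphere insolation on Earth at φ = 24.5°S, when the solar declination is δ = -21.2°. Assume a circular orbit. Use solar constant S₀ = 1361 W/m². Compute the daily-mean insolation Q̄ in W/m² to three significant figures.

Q̄ ≈ 475 W/m²

cos H₀ = −tan(-24.5°) tan(-21.200°) = -0.1768, H₀ = 1.7485 rad.
Bracket: H₀ sin φ sin δ + cos φ cos δ sin H₀ = 1.7485×-0.41469×-0.36162 + 0.90996×0.93232×0.98425 = 0.262205 + 0.835012 = 1.097217.
Q̄ = (S₀/π) × [bracket] = (1361/π) × 1.097217 = 475.3 W/m².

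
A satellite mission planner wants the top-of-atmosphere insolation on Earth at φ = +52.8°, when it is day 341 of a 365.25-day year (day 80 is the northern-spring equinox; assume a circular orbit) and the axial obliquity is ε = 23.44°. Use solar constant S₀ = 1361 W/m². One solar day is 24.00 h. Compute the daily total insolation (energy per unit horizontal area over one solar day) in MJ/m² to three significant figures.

5.99 MJ/m²

Solar longitude: λ_s = 360° × (341 − 80)/365.25 = 257.248°.
sin δ = sin 23.44° × sin 257.248° = -0.38798, so δ = -22.829°.
cos H₀ = −tan(+52.8°) tan(-22.829°) = 0.5546, H₀ = 0.9829 rad.
Bracket: H₀ sin φ sin δ + cos φ cos δ sin H₀ = 0.9829×0.79653×-0.38798 + 0.60460×0.92167×0.83213 = -0.303753 + 0.463698 = 0.159945.
Q̄ = (S₀/π) × [bracket] = (1361/π) × 0.159945 = 69.291 W/m².
Daily total = Q̄ × 24.00 h × 3600 s/h = 69.291 × 24.00 × 3600 / 10⁶ = 5.987 MJ/m².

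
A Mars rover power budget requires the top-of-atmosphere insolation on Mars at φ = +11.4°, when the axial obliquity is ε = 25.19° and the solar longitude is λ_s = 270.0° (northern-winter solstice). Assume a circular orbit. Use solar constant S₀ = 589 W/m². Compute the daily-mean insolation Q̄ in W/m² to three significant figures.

Solar declination: sin δ = sin ε · sin λ_s = sin 25.19° × sin 270.0° = -0.42562, so δ = -25.190°.
cos H₀ = −tan(+11.4°) tan(-25.190°) = 0.0948, H₀ = 1.4758 rad.
Bracket: H₀ sin φ sin δ + cos φ cos δ sin H₀ = 1.4758×0.19766×-0.42562 + 0.98027×0.90490×0.99549 = -0.124156 + 0.883046 = 0.758890.
Q̄ = (S₀/π) × [bracket] = (589/π) × 0.758890 = 142.3 W/m².

Q̄ ≈ 142 W/m²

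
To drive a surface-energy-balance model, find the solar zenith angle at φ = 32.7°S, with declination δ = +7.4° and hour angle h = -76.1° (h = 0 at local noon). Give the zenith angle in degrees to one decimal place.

θ_z = 82.5°

cos θ_z = sin φ sin δ + cos φ cos δ cos h = -0.069581 + 0.200471 = 0.130890.
θ_z = arccos(0.130890) = 82.5°.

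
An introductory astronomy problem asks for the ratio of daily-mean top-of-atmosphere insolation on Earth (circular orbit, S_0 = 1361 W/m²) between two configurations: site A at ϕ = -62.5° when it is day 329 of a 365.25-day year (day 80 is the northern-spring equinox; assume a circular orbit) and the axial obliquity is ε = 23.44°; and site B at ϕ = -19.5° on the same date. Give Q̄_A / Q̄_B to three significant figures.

— Configuration A (ϕ=-62.5°):
Solar longitude: L_s = 360° × (329 − 80)/365.25 = 245.421°.
sin δ = sin 23.44° × sin 245.421° = -0.36174, so δ = -21.207°.
cos h₀ = −tan(-62.5°) tan(-21.207°) = -0.7454, h₀ = 2.4119 rad.
Bracket: h₀ sin ϕ sin δ + cos ϕ cos δ sin h₀ = 2.4119×-0.88701×-0.36174 + 0.46175×0.93228×0.66664 = 0.773899 + 0.286975 = 1.060874.
Q̄ = (S_0/π) × [bracket] = (1361/π) × 1.060874 = 459.59 W/m².
— Configuration B (ϕ=-19.5°):
cos h₀ = −tan(-19.5°) tan(-21.207°) = -0.1374, h₀ = 1.7086 rad.
Bracket: h₀ sin ϕ sin δ + cos ϕ cos δ sin h₀ = 1.7086×-0.33381×-0.36174 + 0.94264×0.93228×0.99051 = 0.206318 + 0.870465 = 1.076783.
Q̄ = (S_0/π) × [bracket] = (1361/π) × 1.076783 = 466.48 W/m².
Ratio Q̄_A / Q̄_B = 459.59 / 466.48 = 0.9852.

Q̄_A / Q̄_B ≈ 0.985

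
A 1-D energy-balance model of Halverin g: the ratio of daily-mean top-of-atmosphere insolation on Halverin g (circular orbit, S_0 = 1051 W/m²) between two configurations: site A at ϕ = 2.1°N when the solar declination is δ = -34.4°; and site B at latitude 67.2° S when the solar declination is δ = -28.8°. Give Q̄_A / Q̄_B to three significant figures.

— Configuration A (ϕ=+2.1°):
cos h₀ = −tan(+2.1°) tan(-34.400°) = 0.0251, h₀ = 1.5457 rad.
Bracket: h₀ sin ϕ sin δ + cos ϕ cos δ sin h₀ = 1.5457×0.03664×-0.56497 + 0.99933×0.82511×0.99968 = -0.031997 + 0.824293 = 0.792296.
Q̄ = (S_0/π) × [bracket] = (1051/π) × 0.792296 = 265.06 W/m².
— Configuration B (ϕ=-67.2°):
cos h₀ = −tan(-67.2°) tan(-28.800°) = -1.3078 ≤ −1 ⇒ polar day, h₀ = π.
Bracket: h₀ sin ϕ sin δ + cos ϕ cos δ sin h₀ = 3.1416×-0.92186×-0.48175 + 0.38752×0.87631×0.00000 = 1.395204 + 0.000000 = 1.395204.
Q̄ = (S_0/π) × [bracket] = (1051/π) × 1.395204 = 466.76 W/m².
Ratio Q̄_A / Q̄_B = 265.06 / 466.76 = 0.5679.

Q̄_A / Q̄_B ≈ 0.568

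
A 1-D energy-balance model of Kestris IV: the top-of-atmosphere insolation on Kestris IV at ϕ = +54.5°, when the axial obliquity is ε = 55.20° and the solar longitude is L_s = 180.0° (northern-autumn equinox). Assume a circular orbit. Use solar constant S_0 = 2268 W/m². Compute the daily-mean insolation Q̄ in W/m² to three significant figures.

Solar declination: sin δ = sin ε · sin L_s = sin 55.20° × sin 180.0° = 0.00000, so δ = +0.000°.
cos h₀ = −tan(+54.5°) tan(+0.000°) = -0.0000, h₀ = 1.5708 rad.
Bracket: h₀ sin ϕ sin δ + cos ϕ cos δ sin h₀ = 1.5708×0.81412×0.00000 + 0.58070×1.00000×1.00000 = 0.000000 + 0.580700 = 0.580700.
Q̄ = (S_0/π) × [bracket] = (2268/π) × 0.580700 = 419.2 W/m².

Q̄ ≈ 419 W/m²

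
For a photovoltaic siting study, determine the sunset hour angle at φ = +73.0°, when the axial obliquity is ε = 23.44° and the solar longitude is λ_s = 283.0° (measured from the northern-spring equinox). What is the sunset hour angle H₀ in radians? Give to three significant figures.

H₀ = 0.00 rad

Solar declination: sin δ = sin ε · sin λ_s = sin 23.44° × sin 283.0° = -0.38759, so δ = -22.805°.
cos H₀ = −tan φ · tan δ = 1.3753 ≥ 1, so the Sun never rises (polar night) and H₀ = 0.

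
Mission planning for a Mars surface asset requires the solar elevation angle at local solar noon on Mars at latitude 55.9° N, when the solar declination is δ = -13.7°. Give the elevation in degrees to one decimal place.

20.4°

At local noon the hour angle is zero, so the zenith angle equals |φ − δ| = |+55.9° − (-13.700°)| = 69.600°.
Elevation = 90° − 69.600° = 20.4°.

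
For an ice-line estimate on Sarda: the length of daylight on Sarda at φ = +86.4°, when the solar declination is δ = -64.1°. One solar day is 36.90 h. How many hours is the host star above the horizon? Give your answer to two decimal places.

cos H₀ = −tan φ · tan δ = 32.7335 ≥ 1, so the host star never rises (polar night) and H₀ = 0.
Daylight = 2H₀/(2π) × 36.90 h = (0.0000/π) × 36.90 = 0.00 h.

0.00 h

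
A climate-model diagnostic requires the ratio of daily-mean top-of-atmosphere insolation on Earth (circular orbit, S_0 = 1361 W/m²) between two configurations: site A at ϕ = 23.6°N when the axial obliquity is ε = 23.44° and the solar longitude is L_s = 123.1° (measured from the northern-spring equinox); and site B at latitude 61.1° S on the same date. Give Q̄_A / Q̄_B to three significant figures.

Q̄_A / Q̄_B ≈ 11.5

— Configuration A (ϕ=+23.6°):
Solar declination: sin δ = sin ε · sin L_s = sin 23.44° × sin 123.1° = 0.33323, so δ = +19.465°.
cos h₀ = −tan(+23.6°) tan(+19.465°) = -0.1544, h₀ = 1.7258 rad.
Bracket: h₀ sin ϕ sin δ + cos ϕ cos δ sin h₀ = 1.7258×0.40035×0.33323 + 0.91636×0.94284×0.98801 = 0.230237 + 0.853622 = 1.083859.
Q̄ = (S_0/π) × [bracket] = (1361/π) × 1.083859 = 469.55 W/m².
— Configuration B (ϕ=-61.1°):
cos h₀ = −tan(-61.1°) tan(+19.465°) = 0.6402, h₀ = 0.8760 rad.
Bracket: h₀ sin ϕ sin δ + cos ϕ cos δ sin h₀ = 0.8760×-0.87546×0.33323 + 0.48328×0.94284×0.76817 = -0.255555 + 0.350021 = 0.094466.
Q̄ = (S_0/π) × [bracket] = (1361/π) × 0.094466 = 40.925 W/m².
Ratio Q̄_A / Q̄_B = 469.55 / 40.925 = 11.47.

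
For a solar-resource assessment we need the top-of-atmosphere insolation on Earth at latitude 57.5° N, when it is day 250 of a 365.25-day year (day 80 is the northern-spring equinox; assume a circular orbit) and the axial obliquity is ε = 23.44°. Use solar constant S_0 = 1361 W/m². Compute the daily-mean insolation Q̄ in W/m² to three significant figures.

Q̄ ≈ 283 W/m²

Solar longitude: L_s = 360° × (250 − 80)/365.25 = 167.556°.
sin δ = sin 23.44° × sin 167.556° = 0.08571, so δ = +4.917°.
cos h₀ = −tan(+57.5°) tan(+4.917°) = -0.1350, h₀ = 1.7063 rad.
Bracket: h₀ sin ϕ sin δ + cos ϕ cos δ sin h₀ = 1.7063×0.84339×0.08571 + 0.53730×0.99632×0.99084 = 0.123343 + 0.530419 = 0.653762.
Q̄ = (S_0/π) × [bracket] = (1361/π) × 0.653762 = 283.2 W/m².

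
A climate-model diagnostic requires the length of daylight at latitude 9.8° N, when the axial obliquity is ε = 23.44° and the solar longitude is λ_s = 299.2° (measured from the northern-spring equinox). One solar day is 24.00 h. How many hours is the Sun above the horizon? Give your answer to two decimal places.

Solar declination: sin δ = sin ε · sin λ_s = sin 23.44° × sin 299.2° = -0.34724, so δ = -20.318°.
cos H₀ = −tan φ · tan δ = −tan(+9.8°) × tan(-20.318°) = 0.0640, so H₀ = 1.5068 rad = 86.33°.
Daylight = 2H₀/(2π) × 24.00 h = (1.5068/π) × 24.00 = 11.51 h.

11.51 h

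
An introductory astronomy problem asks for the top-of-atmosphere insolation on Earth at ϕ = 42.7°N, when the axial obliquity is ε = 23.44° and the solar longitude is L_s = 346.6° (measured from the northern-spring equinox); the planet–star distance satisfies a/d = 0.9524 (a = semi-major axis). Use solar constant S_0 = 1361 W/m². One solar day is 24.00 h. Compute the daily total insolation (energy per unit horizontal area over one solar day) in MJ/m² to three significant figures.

21.6 MJ/m²

Solar declination: sin δ = sin ε · sin L_s = sin 23.44° × sin 346.6° = -0.09219, so δ = -5.289°.
cos h₀ = −tan(+42.7°) tan(-5.289°) = 0.0854, h₀ = 1.4853 rad.
Bracket: h₀ sin ϕ sin δ + cos ϕ cos δ sin h₀ = 1.4853×0.67816×-0.09219 + 0.73491×0.99574×0.99634 = -0.092860 + 0.729101 = 0.636241.
Inverse-square distance factor (a/d)² = 0.9524² = 0.907066.
Q̄ = (S_0/π) × 0.907066 × [bracket] = (1361/π) × 0.907066 × 0.636241 = 250.02 W/m².
Daily total = Q̄ × 24.00 h × 3600 s/h = 250.02 × 24.00 × 3600 / 10⁶ = 21.60 MJ/m².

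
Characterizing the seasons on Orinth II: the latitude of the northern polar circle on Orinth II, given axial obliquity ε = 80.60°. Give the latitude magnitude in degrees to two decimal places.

9.40°

The polar circle is the lowest latitude that experiences at least one full rotation of continuous daylight at the northern-summer solstice; it lies at |φ| = 90° − ε = 90° − 80.60° = 9.40°.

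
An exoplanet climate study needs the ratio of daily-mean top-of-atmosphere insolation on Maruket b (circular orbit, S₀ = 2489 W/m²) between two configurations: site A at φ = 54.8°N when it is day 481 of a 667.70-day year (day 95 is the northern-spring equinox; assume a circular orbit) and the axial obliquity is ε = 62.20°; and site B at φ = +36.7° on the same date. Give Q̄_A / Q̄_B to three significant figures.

— Configuration A (φ=+54.8°):
Solar longitude: λ_s = 360° × (481 − 95)/667.70 = 208.117°.
sin δ = sin 62.20° × sin 208.117° = -0.41689, so δ = -24.638°.
cos H₀ = −tan(+54.8°) tan(-24.638°) = 0.6502, H₀ = 0.8630 rad.
Bracket: H₀ sin φ sin δ + cos φ cos δ sin H₀ = 0.8630×0.81714×-0.41689 + 0.57643×0.90896×0.75979 = -0.293987 + 0.398093 = 0.104106.
Q̄ = (S₀/π) × [bracket] = (2489/π) × 0.104106 = 82.480 W/m².
— Configuration B (φ=+36.7°):
cos H₀ = −tan(+36.7°) tan(-24.638°) = 0.3419, H₀ = 1.2219 rad.
Bracket: H₀ sin φ sin δ + cos φ cos δ sin H₀ = 1.2219×0.59763×-0.41689 + 0.80178×0.90896×0.93975 = -0.304431 + 0.684877 = 0.380446.
Q̄ = (S₀/π) × [bracket] = (2489/π) × 0.380446 = 301.42 W/m².
Ratio Q̄_A / Q̄_B = 82.480 / 301.42 = 0.2736.

Q̄_A / Q̄_B ≈ 0.274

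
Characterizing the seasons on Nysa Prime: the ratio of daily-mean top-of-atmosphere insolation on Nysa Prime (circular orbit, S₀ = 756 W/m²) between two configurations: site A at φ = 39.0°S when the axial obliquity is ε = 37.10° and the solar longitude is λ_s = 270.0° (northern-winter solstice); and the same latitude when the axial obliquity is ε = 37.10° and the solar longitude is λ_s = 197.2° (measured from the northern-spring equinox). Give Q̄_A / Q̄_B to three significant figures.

Q̄_A / Q̄_B ≈ 1.41

— Configuration A (φ=-39.0°):
Solar declination: sin δ = sin ε · sin λ_s = sin 37.10° × sin 270.0° = -0.60321, so δ = -37.100°.
cos H₀ = −tan(-39.0°) tan(-37.100°) = -0.6124, H₀ = 2.2299 rad.
Bracket: H₀ sin φ sin δ + cos φ cos δ sin H₀ = 2.2299×-0.62932×-0.60321 + 0.77715×0.79758×0.79052 = 0.846497 + 0.489995 = 1.336492.
Q̄ = (S₀/π) × [bracket] = (756/π) × 1.336492 = 321.62 W/m².
— Configuration B (φ=-39.0°):
Solar declination: sin δ = sin ε · sin λ_s = sin 37.10° × sin 197.2° = -0.17837, so δ = -10.275°.
cos H₀ = −tan(-39.0°) tan(-10.275°) = -0.1468, H₀ = 1.7181 rad.
Bracket: H₀ sin φ sin δ + cos φ cos δ sin H₀ = 1.7181×-0.62932×-0.17837 + 0.77715×0.98396×0.98917 = 0.192860 + 0.756403 = 0.949263.
Q̄ = (S₀/π) × [bracket] = (756/π) × 0.949263 = 228.43 W/m².
Ratio Q̄_A / Q̄_B = 321.62 / 228.43 = 1.408.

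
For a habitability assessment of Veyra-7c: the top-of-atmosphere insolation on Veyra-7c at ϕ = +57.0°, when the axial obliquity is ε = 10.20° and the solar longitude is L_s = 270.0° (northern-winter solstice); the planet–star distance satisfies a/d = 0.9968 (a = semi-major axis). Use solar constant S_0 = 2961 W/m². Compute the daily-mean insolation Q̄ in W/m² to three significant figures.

Solar declination: sin δ = sin ε · sin L_s = sin 10.20° × sin 270.0° = -0.17708, so δ = -10.200°.
cos h₀ = −tan(+57.0°) tan(-10.200°) = 0.2771, h₀ = 1.2901 rad.
Bracket: h₀ sin ϕ sin δ + cos ϕ cos δ sin h₀ = 1.2901×0.83867×-0.17708 + 0.54464×0.98420×0.96085 = -0.191595 + 0.515049 = 0.323454.
Inverse-square distance factor (a/d)² = 0.9968² = 0.993610.
Q̄ = (S_0/π) × 0.993610 × [bracket] = (2961/π) × 0.993610 × 0.323454 = 302.9 W/m².

Q̄ ≈ 303 W/m²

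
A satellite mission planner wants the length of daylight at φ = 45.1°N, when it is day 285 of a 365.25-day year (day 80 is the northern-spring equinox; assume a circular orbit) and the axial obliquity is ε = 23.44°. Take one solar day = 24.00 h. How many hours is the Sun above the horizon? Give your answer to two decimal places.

Solar longitude: λ_s = 360° × (285 − 80)/365.25 = 202.053°.
sin δ = sin 23.44° × sin 202.053° = -0.14936, so δ = -8.590°.
cos H₀ = −tan φ · tan δ = −tan(+45.1°) × tan(-8.590°) = 0.1516, so H₀ = 1.4186 rad = 81.28°.
Daylight = 2H₀/(2π) × 24.00 h = (1.4186/π) × 24.00 = 10.84 h.

10.84 h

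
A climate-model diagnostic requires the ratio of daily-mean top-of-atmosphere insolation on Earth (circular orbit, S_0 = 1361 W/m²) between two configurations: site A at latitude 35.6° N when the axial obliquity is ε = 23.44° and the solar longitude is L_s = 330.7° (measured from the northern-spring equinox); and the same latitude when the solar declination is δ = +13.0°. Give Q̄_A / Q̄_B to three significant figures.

— Configuration A (ϕ=+35.6°):
Solar declination: sin δ = sin ε · sin L_s = sin 23.44° × sin 330.7° = -0.19467, so δ = -11.225°.
cos h₀ = −tan(+35.6°) tan(-11.225°) = 0.1421, h₀ = 1.4282 rad.
Bracket: h₀ sin ϕ sin δ + cos ϕ cos δ sin h₀ = 1.4282×0.58212×-0.19467 + 0.81310×0.98087×0.98985 = -0.161845 + 0.789450 = 0.627605.
Q̄ = (S_0/π) × [bracket] = (1361/π) × 0.627605 = 271.89 W/m².
— Configuration B (ϕ=+35.6°):
cos h₀ = −tan(+35.6°) tan(+13.000°) = -0.1653, h₀ = 1.7368 rad.
Bracket: h₀ sin ϕ sin δ + cos ϕ cos δ sin h₀ = 1.7368×0.58212×0.22495 + 0.81310×0.97437×0.98625 = 0.227430 + 0.781367 = 1.008797.
Q̄ = (S_0/π) × [bracket] = (1361/π) × 1.008797 = 437.03 W/m².
Ratio Q̄_A / Q̄_B = 271.89 / 437.03 = 0.6221.

Q̄_A / Q̄_B ≈ 0.622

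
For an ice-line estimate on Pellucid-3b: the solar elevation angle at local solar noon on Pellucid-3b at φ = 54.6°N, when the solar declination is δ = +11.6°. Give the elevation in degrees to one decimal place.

At local noon the hour angle is zero, so the zenith angle equals |φ − δ| = |+54.6° − (+11.600°)| = 43.000°.
Elevation = 90° − 43.000° = 47.0°.

47.0°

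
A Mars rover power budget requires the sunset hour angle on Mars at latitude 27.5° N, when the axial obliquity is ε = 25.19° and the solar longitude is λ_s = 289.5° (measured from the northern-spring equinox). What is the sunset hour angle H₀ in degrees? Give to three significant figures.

Solar declination: sin δ = sin ε · sin λ_s = sin 25.19° × sin 289.5° = -0.40121, so δ = -23.654°.
cos H₀ = −tan φ · tan δ = −tan(+27.5°) × tan(-23.654°) = 0.2280, so H₀ = 1.3408 rad = 76.82°.

H₀ = 76.8°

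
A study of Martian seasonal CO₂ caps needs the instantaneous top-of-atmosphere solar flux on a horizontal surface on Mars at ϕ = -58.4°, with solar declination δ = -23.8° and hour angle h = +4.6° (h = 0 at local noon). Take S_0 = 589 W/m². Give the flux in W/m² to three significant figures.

cos θ_z = sin ϕ sin δ + cos ϕ cos δ cos h = 0.343710 + 0.477882 = 0.821592.
Flux = S_0 · cos θ_z = 589 × 0.821592 = 483.9 W/m².

484 W/m²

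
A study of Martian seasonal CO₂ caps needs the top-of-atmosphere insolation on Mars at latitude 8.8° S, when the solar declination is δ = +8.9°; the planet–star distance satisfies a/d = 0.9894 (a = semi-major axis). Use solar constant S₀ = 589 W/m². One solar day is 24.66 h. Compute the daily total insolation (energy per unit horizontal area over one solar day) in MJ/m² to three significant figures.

15.3 MJ/m²

cos H₀ = −tan(-8.8°) tan(+8.900°) = 0.0242, H₀ = 1.5466 rad.
Bracket: H₀ sin φ sin δ + cos φ cos δ sin H₀ = 1.5466×-0.15299×0.15471 + 0.98823×0.98796×0.99971 = -0.036607 + 0.976049 = 0.939442.
Inverse-square distance factor (a/d)² = 0.9894² = 0.978912.
Q̄ = (S₀/π) × 0.978912 × [bracket] = (589/π) × 0.978912 × 0.939442 = 172.42 W/m².
Daily total = Q̄ × 24.66 h × 3600 s/h = 172.42 × 24.66 × 3600 / 10⁶ = 15.31 MJ/m².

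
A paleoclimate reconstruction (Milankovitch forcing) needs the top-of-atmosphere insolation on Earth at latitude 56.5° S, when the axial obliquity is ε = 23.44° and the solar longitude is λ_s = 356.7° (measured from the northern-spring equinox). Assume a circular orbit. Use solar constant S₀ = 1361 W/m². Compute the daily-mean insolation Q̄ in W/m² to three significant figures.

Q̄ ≈ 252 W/m²

Solar declination: sin δ = sin ε · sin λ_s = sin 23.44° × sin 356.7° = -0.02290, so δ = -1.312°.
cos H₀ = −tan(-56.5°) tan(-1.312°) = -0.0346, H₀ = 1.6054 rad.
Bracket: H₀ sin φ sin δ + cos φ cos δ sin H₀ = 1.6054×-0.83389×-0.02290 + 0.55194×0.99974×0.99940 = 0.030657 + 0.551465 = 0.582122.
Q̄ = (S₀/π) × [bracket] = (1361/π) × 0.582122 = 252.2 W/m².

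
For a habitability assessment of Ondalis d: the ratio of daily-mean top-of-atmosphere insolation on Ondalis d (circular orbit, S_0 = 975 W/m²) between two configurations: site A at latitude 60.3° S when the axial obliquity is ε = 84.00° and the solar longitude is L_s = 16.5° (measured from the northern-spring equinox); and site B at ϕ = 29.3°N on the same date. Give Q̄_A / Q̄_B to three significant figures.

Q̄_A / Q̄_B ≈ 0.145

— Configuration A (ϕ=-60.3°):
Solar declination: sin δ = sin ε · sin L_s = sin 84.00° × sin 16.5° = 0.28246, so δ = +16.407°.
cos h₀ = −tan(-60.3°) tan(+16.407°) = 0.5162, h₀ = 1.0284 rad.
Bracket: h₀ sin ϕ sin δ + cos ϕ cos δ sin h₀ = 1.0284×-0.86863×0.28246 + 0.49546×0.95928×0.85645 = -0.252321 + 0.407058 = 0.154737.
Q̄ = (S_0/π) × [bracket] = (975/π) × 0.154737 = 48.023 W/m².
— Configuration B (ϕ=+29.3°):
cos h₀ = −tan(+29.3°) tan(+16.407°) = -0.1652, h₀ = 1.7368 rad.
Bracket: h₀ sin ϕ sin δ + cos ϕ cos δ sin h₀ = 1.7368×0.48938×0.28246 + 0.87207×0.95928×0.98625 = 0.240078 + 0.825057 = 1.065135.
Q̄ = (S_0/π) × [bracket] = (975/π) × 1.065135 = 330.57 W/m².
Ratio Q̄_A / Q̄_B = 48.023 / 330.57 = 0.1453.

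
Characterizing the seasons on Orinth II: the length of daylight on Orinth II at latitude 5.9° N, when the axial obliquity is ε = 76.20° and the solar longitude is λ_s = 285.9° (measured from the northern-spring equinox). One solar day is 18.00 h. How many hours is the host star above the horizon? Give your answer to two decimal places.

Solar declination: sin δ = sin ε · sin λ_s = sin 76.20° × sin 285.9° = -0.93398, so δ = -69.064°.
cos H₀ = −tan φ · tan δ = −tan(+5.9°) × tan(-69.064°) = 0.2701, so H₀ = 1.2973 rad = 74.33°.
Daylight = 2H₀/(2π) × 18.00 h = (1.2973/π) × 18.00 = 7.43 h.

7.43 h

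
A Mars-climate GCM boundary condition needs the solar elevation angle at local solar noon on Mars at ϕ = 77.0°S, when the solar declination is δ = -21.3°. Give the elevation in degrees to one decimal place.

34.3°

At local noon the hour angle is zero, so the zenith angle equals |ϕ − δ| = |-77.0° − (-21.300°)| = 55.700°.
Elevation = 90° − 55.700° = 34.3°.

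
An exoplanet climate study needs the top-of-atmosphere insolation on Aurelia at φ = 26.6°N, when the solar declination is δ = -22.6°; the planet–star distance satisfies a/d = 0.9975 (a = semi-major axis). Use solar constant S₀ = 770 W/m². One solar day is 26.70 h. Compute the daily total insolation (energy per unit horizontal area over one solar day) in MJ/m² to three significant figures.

13.4 MJ/m²

cos H₀ = −tan(+26.6°) tan(-22.600°) = 0.2084, H₀ = 1.3608 rad.
Bracket: H₀ sin φ sin δ + cos φ cos δ sin H₀ = 1.3608×0.44776×-0.38430 + 0.89415×0.92321×0.97803 = -0.234159 + 0.807352 = 0.573193.
Inverse-square distance factor (a/d)² = 0.9975² = 0.995006.
Q̄ = (S₀/π) × 0.995006 × [bracket] = (770/π) × 0.995006 × 0.573193 = 139.79 W/m².
Daily total = Q̄ × 26.70 h × 3600 s/h = 139.79 × 26.70 × 3600 / 10⁶ = 13.44 MJ/m².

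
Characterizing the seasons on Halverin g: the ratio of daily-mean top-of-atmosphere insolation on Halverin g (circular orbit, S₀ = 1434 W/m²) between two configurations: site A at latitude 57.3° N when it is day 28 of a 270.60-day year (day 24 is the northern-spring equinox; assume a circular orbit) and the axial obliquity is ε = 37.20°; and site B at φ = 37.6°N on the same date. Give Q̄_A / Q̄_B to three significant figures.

— Configuration A (φ=+57.3°):
Solar longitude: λ_s = 360° × (28 − 24)/270.60 = 5.322°.
sin δ = sin 37.20° × sin 5.322° = 0.05607, so δ = +3.214°.
cos H₀ = −tan(+57.3°) tan(+3.214°) = -0.0875, H₀ = 1.6584 rad.
Bracket: H₀ sin φ sin δ + cos φ cos δ sin H₀ = 1.6584×0.84151×0.05607 + 0.54024×0.99843×0.99617 = 0.078249 + 0.537326 = 0.615575.
Q̄ = (S₀/π) × [bracket] = (1434/π) × 0.615575 = 280.98 W/m².
— Configuration B (φ=+37.6°):
cos H₀ = −tan(+37.6°) tan(+3.214°) = -0.0433, H₀ = 1.6141 rad.
Bracket: H₀ sin φ sin δ + cos φ cos δ sin H₀ = 1.6141×0.61015×0.05607 + 0.79229×0.99843×0.99906 = 0.055220 + 0.790303 = 0.845523.
Q̄ = (S₀/π) × [bracket] = (1434/π) × 0.845523 = 385.94 W/m².
Ratio Q̄_A / Q̄_B = 280.98 / 385.94 = 0.7280.

Q̄_A / Q̄_B ≈ 0.728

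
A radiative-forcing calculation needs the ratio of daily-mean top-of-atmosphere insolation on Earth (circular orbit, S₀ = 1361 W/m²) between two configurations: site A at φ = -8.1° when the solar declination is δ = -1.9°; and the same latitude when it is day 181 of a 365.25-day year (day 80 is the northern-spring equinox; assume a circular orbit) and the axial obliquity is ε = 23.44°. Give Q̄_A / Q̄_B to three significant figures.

— Configuration A (φ=-8.1°):
cos H₀ = −tan(-8.1°) tan(-1.900°) = -0.0047, H₀ = 1.5755 rad.
Bracket: H₀ sin φ sin δ + cos φ cos δ sin H₀ = 1.5755×-0.14090×-0.03316 + 0.99002×0.99945×0.99999 = 0.007361 + 0.989466 = 0.996827.
Q̄ = (S₀/π) × [bracket] = (1361/π) × 0.996827 = 431.85 W/m².
— Configuration B (φ=-8.1°):
Solar longitude: λ_s = 360° × (181 − 80)/365.25 = 99.548°.
sin δ = sin 23.44° × sin 99.548° = 0.39228, so δ = +23.096°.
cos H₀ = −tan(-8.1°) tan(+23.096°) = 0.0607, H₀ = 1.5101 rad.
Bracket: H₀ sin φ sin δ + cos φ cos δ sin H₀ = 1.5101×-0.14090×0.39228 + 0.99002×0.91985×0.99816 = -0.083467 + 0.908994 = 0.825527.
Q̄ = (S₀/π) × [bracket] = (1361/π) × 0.825527 = 357.63 W/m².
Ratio Q̄_A / Q̄_B = 431.85 / 357.63 = 1.208.

Q̄_A / Q̄_B ≈ 1.21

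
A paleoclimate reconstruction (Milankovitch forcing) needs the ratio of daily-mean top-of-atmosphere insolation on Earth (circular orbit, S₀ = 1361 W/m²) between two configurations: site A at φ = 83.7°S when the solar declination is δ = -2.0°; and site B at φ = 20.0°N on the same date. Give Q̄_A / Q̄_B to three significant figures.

Q̄_A / Q̄_B ≈ 0.184

— Configuration A (φ=-83.7°):
cos H₀ = −tan(-83.7°) tan(-2.000°) = -0.3163, H₀ = 1.8926 rad.
Bracket: H₀ sin φ sin δ + cos φ cos δ sin H₀ = 1.8926×-0.99396×-0.03490 + 0.10973×0.99939×0.94866 = 0.065653 + 0.104033 = 0.169686.
Q̄ = (S₀/π) × [bracket] = (1361/π) × 0.169686 = 73.511 W/m².
— Configuration B (φ=+20.0°):
cos H₀ = −tan(+20.0°) tan(-2.000°) = 0.0127, H₀ = 1.5581 rad.
Bracket: H₀ sin φ sin δ + cos φ cos δ sin H₀ = 1.5581×0.34202×-0.03490 + 0.93969×0.99939×0.99992 = -0.018598 + 0.939042 = 0.920444.
Q̄ = (S₀/π) × [bracket] = (1361/π) × 0.920444 = 398.75 W/m².
Ratio Q̄_A / Q̄_B = 73.511 / 398.75 = 0.1844.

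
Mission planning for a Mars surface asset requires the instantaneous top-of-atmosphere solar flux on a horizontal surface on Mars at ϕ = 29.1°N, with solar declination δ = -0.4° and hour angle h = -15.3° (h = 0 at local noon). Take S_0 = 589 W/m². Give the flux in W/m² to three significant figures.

cos θ_z = sin ϕ sin δ + cos ϕ cos δ cos h = -0.003395 + 0.842783 = 0.839388.
Flux = S_0 · cos θ_z = 589 × 0.839388 = 494.4 W/m².

494 W/m²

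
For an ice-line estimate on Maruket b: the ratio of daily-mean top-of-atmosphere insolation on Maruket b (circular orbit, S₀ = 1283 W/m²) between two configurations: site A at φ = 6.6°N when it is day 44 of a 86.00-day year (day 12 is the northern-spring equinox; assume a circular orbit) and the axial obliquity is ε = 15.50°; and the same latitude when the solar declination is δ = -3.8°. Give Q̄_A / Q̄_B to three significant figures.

Q̄_A / Q̄_B ≈ 1.03

— Configuration A (φ=+6.6°):
Solar longitude: λ_s = 360° × (44 − 12)/86.00 = 133.953°.
sin δ = sin 15.50° × sin 133.953° = 0.19239, so δ = +11.092°.
cos H₀ = −tan(+6.6°) tan(+11.092°) = -0.0227, H₀ = 1.5935 rad.
Bracket: H₀ sin φ sin δ + cos φ cos δ sin H₀ = 1.5935×0.11494×0.19239 + 0.99337×0.98132×0.99974 = 0.035238 + 0.974560 = 1.009798.
Q̄ = (S₀/π) × [bracket] = (1283/π) × 1.009798 = 412.39 W/m².
— Configuration B (φ=+6.6°):
cos H₀ = −tan(+6.6°) tan(-3.800°) = 0.0077, H₀ = 1.5631 rad.
Bracket: H₀ sin φ sin δ + cos φ cos δ sin H₀ = 1.5631×0.11494×-0.06627 + 0.99337×0.99780×0.99997 = -0.011906 + 0.991155 = 0.979249.
Q̄ = (S₀/π) × [bracket] = (1283/π) × 0.979249 = 399.92 W/m².
Ratio Q̄_A / Q̄_B = 412.39 / 399.92 = 1.031.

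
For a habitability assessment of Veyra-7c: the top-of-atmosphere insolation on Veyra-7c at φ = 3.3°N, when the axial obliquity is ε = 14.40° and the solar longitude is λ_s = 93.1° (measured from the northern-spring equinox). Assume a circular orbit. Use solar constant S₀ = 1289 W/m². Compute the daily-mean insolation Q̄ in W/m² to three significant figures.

Q̄ ≈ 406 W/m²

Solar declination: sin δ = sin ε · sin λ_s = sin 14.40° × sin 93.1° = 0.24833, so δ = +14.378°.
cos H₀ = −tan(+3.3°) tan(+14.378°) = -0.0148, H₀ = 1.5856 rad.
Bracket: H₀ sin φ sin δ + cos φ cos δ sin H₀ = 1.5856×0.05756×0.24833 + 0.99834×0.96868×0.99989 = 0.022664 + 0.966966 = 0.989630.
Q̄ = (S₀/π) × [bracket] = (1289/π) × 0.989630 = 406.0 W/m².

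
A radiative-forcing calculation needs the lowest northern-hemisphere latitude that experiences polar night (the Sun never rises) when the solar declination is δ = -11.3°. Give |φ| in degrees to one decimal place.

Polar night requires cos H₀ = −tan φ tan δ ≥ 1, i.e. tan φ tan δ ≤ −1.
The boundary is |tan φ| · |tan δ| = 1, so |φ| = 90° − |δ| = 90° − 11.3° = 78.7° in the northern hemisphere.

|φ| = 78.7°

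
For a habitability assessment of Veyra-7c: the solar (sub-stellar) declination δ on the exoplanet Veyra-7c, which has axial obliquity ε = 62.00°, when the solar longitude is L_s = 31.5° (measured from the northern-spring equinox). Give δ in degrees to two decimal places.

δ = +27.47°

sin δ = sin ε · sin L_s = sin 62.00° × sin 31.5° = 0.461339.
δ = arcsin(0.461339) = +27.47°.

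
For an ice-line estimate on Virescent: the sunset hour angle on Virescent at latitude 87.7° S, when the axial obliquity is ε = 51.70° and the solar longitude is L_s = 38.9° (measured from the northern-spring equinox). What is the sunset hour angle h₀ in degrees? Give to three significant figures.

Solar declination: sin δ = sin ε · sin L_s = sin 51.70° × sin 38.9° = 0.49281, so δ = +29.525°.
cos h₀ = −tan ϕ · tan δ = 14.1011 ≥ 1, so the host star never rises (polar night) and h₀ = 0.

h₀ = 0.00°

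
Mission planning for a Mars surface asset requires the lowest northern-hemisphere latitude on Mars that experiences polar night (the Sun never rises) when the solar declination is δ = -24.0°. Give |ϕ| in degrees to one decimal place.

Polar night requires cos h₀ = −tan ϕ tan δ ≥ 1, i.e. tan ϕ tan δ ≤ −1.
The boundary is |tan ϕ| · |tan δ| = 1, so |ϕ| = 90° − |δ| = 90° − 24.0° = 66.0° in the northern hemisphere.

|ϕ| = 66.0°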